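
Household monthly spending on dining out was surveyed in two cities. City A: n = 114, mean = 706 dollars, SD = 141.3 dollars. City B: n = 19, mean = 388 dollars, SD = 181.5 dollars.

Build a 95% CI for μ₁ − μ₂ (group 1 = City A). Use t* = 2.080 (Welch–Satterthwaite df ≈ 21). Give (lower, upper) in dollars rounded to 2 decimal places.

(227.12, 408.88)

Per-group SEs: s₁/√n₁ = 141.3/√114 = 13.2340, s₂/√n₂ = 181.5/√19 = 41.6390.
Unpooled SE of the difference: √(175.138756 + 1733.806321) = 43.6915.
Margin of error = t* · SE = 2.080 × 43.6915 = 90.8783.
x̄₁ − x̄₂ = 706 − 388 = 318.0000.
CI: 318.0000 ± 90.8783 = (227.12, 408.88).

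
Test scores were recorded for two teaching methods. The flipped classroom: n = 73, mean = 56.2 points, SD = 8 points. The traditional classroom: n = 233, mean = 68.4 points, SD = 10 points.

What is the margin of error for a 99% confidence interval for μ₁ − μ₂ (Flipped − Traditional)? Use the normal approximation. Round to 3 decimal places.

SE₁ = s₁/√n₁ = 8/√73 = 0.9363; SE₂ = 10/√233 = 0.6551.
Independent samples, unequal variances: SE_diff = √(SE₁² + SE₂²) = √(0.87665769 + 0.42915601) = 1.1427.
z* = 2.576, so margin of error = 2.576 × 1.1427 = 2.9436.

2.944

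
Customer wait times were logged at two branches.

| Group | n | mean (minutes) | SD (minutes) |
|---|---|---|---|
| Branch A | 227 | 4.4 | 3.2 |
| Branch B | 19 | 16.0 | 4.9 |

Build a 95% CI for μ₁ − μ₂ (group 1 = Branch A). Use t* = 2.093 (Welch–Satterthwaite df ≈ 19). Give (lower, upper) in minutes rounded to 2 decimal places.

(-13.99, -9.21)

Per-group SEs: s₁/√n₁ = 3.2/√227 = 0.2124, s₂/√n₂ = 4.9/√19 = 1.1241.
Unpooled SE of the difference: √(0.04511376 + 1.26360081) = 1.1440.
Margin of error = t* · SE = 2.093 × 1.1440 = 2.3944.
x̄₁ − x̄₂ = 4.4 − 16.0 = -11.6000.
CI: -11.6000 ± 2.3944 = (-13.99, -9.21).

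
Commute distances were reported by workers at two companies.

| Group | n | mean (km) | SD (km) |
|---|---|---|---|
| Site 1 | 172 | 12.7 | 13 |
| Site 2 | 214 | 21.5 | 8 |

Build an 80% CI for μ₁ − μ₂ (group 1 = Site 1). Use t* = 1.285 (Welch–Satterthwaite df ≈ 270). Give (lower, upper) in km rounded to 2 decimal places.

SE₁ = s₁/√n₁ = 13/√172 = 0.9912; SE₂ = 8/√214 = 0.5469.
Independent samples, unequal variances: SE_diff = √(SE₁² + SE₂²) = √(0.98247744 + 0.29909961) = 1.1321.
t* = 1.285, so margin of error = 1.285 × 1.1321 = 1.4547.
Difference in means = 12.7 − 21.5 = -8.8000.
-8.8000 ± 1.4547 → (-10.25, -7.35).

(-10.25, -7.35)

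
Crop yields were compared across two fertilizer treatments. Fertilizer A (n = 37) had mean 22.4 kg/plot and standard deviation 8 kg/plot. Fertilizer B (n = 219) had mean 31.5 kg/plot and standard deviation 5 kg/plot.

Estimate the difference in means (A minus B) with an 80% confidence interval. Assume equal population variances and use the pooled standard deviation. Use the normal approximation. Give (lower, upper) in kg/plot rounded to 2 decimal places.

(-10.36, -7.84)

s_p = √[((n₁−1)s₁² + (n₂−1)s₂²)/(n₁+n₂−2)] = √[(36·8² + 218·5²)/254] = 5.5252.
SE = 5.5252·√(1/37 + 1/219) = 0.9821.
With z* = 1.282, margin = 1.282 × 0.9821 = 1.2591.
x̄₁ − x̄₂ = 22.4 − 31.5 = -9.1000; interval -9.1000 ± 1.2591 = (-10.36, -7.84).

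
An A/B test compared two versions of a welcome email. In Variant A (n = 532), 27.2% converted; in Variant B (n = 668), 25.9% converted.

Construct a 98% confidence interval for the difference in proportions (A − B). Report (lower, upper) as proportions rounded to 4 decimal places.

(-0.0467, 0.0727)

The two standard errors are √(0.2720×0.7280/532) = 0.01929 and √(0.2590×0.7410/668) = 0.01695.
Because the samples are independent, SE_diff = √(0.01929² + 0.01695²) = 0.02568.
Using z* = 2.326 for 98%, ME = 2.326 × 0.02568 = 0.05973.
p̂₁ − p̂₂ = 0.0130; interval 0.0130 ± 0.05973 gives (-0.0467, 0.0727).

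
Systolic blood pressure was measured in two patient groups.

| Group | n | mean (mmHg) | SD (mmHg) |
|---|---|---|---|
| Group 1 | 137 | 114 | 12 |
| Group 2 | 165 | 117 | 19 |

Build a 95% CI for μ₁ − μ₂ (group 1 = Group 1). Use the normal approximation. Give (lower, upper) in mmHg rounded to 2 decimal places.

(-6.53, 0.53)

SE₁ = s₁/√n₁ = 12/√137 = 1.0252; SE₂ = 19/√165 = 1.4791.
Independent samples, unequal variances: SE_diff = √(SE₁² + SE₂²) = √(1.05103504 + 2.18773681) = 1.7997.
z* = 1.960, so margin of error = 1.960 × 1.7997 = 3.5274.
Difference in means = 114 − 117 = -3.0000.
-3.0000 ± 3.5274 → (-6.53, 0.53).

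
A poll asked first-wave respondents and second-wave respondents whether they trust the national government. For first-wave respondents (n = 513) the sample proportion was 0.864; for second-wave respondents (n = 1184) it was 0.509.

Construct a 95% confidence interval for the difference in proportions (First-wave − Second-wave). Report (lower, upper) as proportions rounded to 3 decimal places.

Each SE is √(p̂(1−p̂)/n): √(0.8640·0.1360/513) = 0.01513 and √(0.5090·0.4910/1184) = 0.01453.
SE(p̂₁ − p̂₂) = √(SE₁² + SE₂²) = √(0.0002289169 + 0.0002111209) = 0.02098, since the two samples are independent.
At 95% confidence z* = 1.960; margin = 1.960 × 0.02098 = 0.04112.
The difference is 0.8640 − 0.5090 = 0.3550, so the interval is 0.3550 ± 0.04112 = (0.314, 0.396).

(0.314, 0.396)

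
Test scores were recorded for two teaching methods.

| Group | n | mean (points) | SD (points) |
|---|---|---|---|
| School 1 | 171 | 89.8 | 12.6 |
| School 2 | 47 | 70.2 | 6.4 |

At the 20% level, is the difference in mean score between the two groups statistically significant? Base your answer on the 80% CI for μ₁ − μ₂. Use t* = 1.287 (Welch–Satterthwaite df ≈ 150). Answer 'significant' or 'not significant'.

significant

Per-group SEs: s₁/√n₁ = 12.6/√171 = 0.9635, s₂/√n₂ = 6.4/√47 = 0.9335.
Unpooled SE of the difference: √(0.92833225 + 0.87142225) = 1.3415.
Margin of error = t* · SE = 1.287 × 1.3415 = 1.7265.
x̄₁ − x̄₂ = 89.8 − 70.2 = 19.6000.
CI: 19.6000 ± 1.7265 = (17.8735, 21.3265).
The interval (17.8735, 21.3265) does not contain 0, so the difference is significant.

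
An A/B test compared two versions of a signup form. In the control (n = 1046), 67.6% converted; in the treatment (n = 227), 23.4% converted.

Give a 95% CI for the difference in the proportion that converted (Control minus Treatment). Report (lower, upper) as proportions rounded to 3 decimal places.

Each SE is √(p̂(1−p̂)/n): √(0.6760·0.3240/1046) = 0.01447 and √(0.2340·0.7660/227) = 0.02810.
SE(p̂₁ − p̂₂) = √(SE₁² + SE₂²) = √(0.0002093809 + 0.00078961) = 0.03161, since the two samples are independent.
At 95% confidence z* = 1.960; margin = 1.960 × 0.03161 = 0.06196.
The difference is 0.6760 − 0.2340 = 0.4420, so the interval is 0.4420 ± 0.06196 = (0.380, 0.504).

(0.380, 0.504)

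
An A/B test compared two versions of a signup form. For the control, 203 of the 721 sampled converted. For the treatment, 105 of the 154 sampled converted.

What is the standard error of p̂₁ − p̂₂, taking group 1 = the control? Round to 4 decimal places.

p̂₁ = 203/721 = 0.2816 and p̂₂ = 105/154 = 0.6818.
SE₁ = √(p̂₁(1−p̂₁)/n₁) = √(0.2816·0.7184/721) = 0.01675; SE₂ = √(0.6818·0.3182/154) = 0.03753.
Independent samples: SE of the difference = √(SE₁² + SE₂²) = √(0.0002805625 + 0.0014085009) = 0.04110.

0.0411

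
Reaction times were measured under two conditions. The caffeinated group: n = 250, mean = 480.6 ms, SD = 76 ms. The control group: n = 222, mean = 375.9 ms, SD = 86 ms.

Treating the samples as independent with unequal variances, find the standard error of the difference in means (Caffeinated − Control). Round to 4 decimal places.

Per-group SEs: s₁/√n₁ = 76/√250 = 4.8067, s₂/√n₂ = 86/√222 = 5.7719.
Unpooled SE of the difference: √(23.10436489 + 33.31482961) = 7.5113.

7.5113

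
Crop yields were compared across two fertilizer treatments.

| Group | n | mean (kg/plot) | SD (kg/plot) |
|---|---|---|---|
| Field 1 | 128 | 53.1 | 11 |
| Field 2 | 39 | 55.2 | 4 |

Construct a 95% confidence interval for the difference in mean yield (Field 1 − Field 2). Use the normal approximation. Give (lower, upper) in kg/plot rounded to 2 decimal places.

(-4.38, 0.18)

SE₁ = s₁/√n₁ = 11/√128 = 0.9723; SE₂ = 4/√39 = 0.6405.
Independent samples, unequal variances: SE_diff = √(SE₁² + SE₂²) = √(0.94536729 + 0.41024025) = 1.1643.
z* = 1.960, so margin of error = 1.960 × 1.1643 = 2.2820.
Difference in means = 53.1 − 55.2 = -2.1000.
-2.1000 ± 2.2820 → (-4.38, 0.18).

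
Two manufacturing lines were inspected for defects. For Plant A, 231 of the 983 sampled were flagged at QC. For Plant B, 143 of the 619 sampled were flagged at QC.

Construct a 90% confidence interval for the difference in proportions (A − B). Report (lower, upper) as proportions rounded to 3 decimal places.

p̂₁ = 231/983 = 0.2350 and p̂₂ = 143/619 = 0.2310.
SE₁ = √(p̂₁(1−p̂₁)/n₁) = √(0.2350·0.7650/983) = 0.01352; SE₂ = √(0.2310·0.7690/619) = 0.01694.
Independent samples: SE of the difference = √(SE₁² + SE₂²) = √(0.0001827904 + 0.0002869636) = 0.02167.
z* for 90% confidence is 1.645, so the margin of error is 1.645 × 0.02167 = 0.03565.
Point estimate p̂₁ − p̂₂ = 0.2350 − 0.2310 = 0.0040.
0.0040 ± 0.03565 → (-0.032, 0.040).

(-0.032, 0.040)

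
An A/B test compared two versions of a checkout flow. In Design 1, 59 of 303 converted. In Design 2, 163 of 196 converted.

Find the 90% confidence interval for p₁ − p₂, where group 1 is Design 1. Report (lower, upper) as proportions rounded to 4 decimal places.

First, p̂₁ = 59/303 = 0.1947; p̂₂ = 163/196 = 0.8316.
The two standard errors are √(0.1947×0.8053/303) = 0.02275 and √(0.8316×0.1684/196) = 0.02673.
Because the samples are independent, SE_diff = √(0.02275² + 0.02673²) = 0.03510.
Using z* = 1.645 for 90%, ME = 1.645 × 0.03510 = 0.05774.
p̂₁ − p̂₂ = -0.6369; interval -0.6369 ± 0.05774 gives (-0.6946, -0.5792).

(-0.6946, -0.5792)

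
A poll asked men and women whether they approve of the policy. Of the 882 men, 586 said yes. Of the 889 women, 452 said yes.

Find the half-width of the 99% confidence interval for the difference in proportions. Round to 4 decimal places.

0.0595

Sample proportions: 586/882 = 0.6644, 452/889 = 0.5084.
Each SE is √(p̂(1−p̂)/n): √(0.6644·0.3356/882) = 0.01590 and √(0.5084·0.4916/889) = 0.01677.
SE(p̂₁ − p̂₂) = √(SE₁² + SE₂²) = √(0.00025281 + 0.0002812329) = 0.02311, since the two samples are independent.
At 99% confidence z* = 2.576; margin = 2.576 × 0.02311 = 0.05953.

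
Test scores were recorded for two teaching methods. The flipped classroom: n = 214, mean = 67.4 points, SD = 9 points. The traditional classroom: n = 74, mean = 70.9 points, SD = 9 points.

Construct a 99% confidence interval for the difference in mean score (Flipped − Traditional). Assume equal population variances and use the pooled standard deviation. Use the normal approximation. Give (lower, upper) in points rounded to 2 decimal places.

s_p = √[((n₁−1)s₁² + (n₂−1)s₂²)/(n₁+n₂−2)] = √[(213·9² + 73·9²)/286] = 9.0000.
SE = 9.0000·√(1/214 + 1/74) = 1.2137.
With z* = 2.576, margin = 2.576 × 1.2137 = 3.1265.
x̄₁ − x̄₂ = 67.4 − 70.9 = -3.5000; interval -3.5000 ± 3.1265 = (-6.63, -0.37).

(-6.63, -0.37)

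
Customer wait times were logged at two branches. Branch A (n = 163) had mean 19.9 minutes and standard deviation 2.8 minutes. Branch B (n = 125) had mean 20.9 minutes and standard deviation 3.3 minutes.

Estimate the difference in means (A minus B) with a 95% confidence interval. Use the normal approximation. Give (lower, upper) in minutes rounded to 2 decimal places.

(-1.72, -0.28)

Per-group SEs: s₁/√n₁ = 2.8/√163 = 0.2193, s₂/√n₂ = 3.3/√125 = 0.2952.
Unpooled SE of the difference: √(0.04809249 + 0.08714304) = 0.3677.
Margin of error = z* · SE = 1.960 × 0.3677 = 0.7207.
x̄₁ − x̄₂ = 19.9 − 20.9 = -1.0000.
CI: -1.0000 ± 0.7207 = (-1.72, -0.28).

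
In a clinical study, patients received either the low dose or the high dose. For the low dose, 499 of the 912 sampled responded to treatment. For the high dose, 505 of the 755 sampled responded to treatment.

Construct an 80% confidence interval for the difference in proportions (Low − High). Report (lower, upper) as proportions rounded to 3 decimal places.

(-0.152, -0.091)

First, p̂₁ = 499/912 = 0.5471; p̂₂ = 505/755 = 0.6689.
The two standard errors are √(0.5471×0.4529/912) = 0.01648 and √(0.6689×0.3311/755) = 0.01713.
Because the samples are independent, SE_diff = √(0.01648² + 0.01713²) = 0.02377.
Using z* = 1.282 for 80%, ME = 1.282 × 0.02377 = 0.03047.
p̂₁ − p̂₂ = -0.1218; interval -0.1218 ± 0.03047 gives (-0.152, -0.091).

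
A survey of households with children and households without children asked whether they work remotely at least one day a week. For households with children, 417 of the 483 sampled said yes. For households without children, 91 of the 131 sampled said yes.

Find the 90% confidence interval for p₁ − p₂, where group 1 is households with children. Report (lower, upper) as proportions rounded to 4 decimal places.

First, p̂₁ = 417/483 = 0.8634; p̂₂ = 91/131 = 0.6947.
The two standard errors are √(0.8634×0.1366/483) = 0.01563 and √(0.6947×0.3053/131) = 0.04024.
Because the samples are independent, SE_diff = √(0.01563² + 0.04024²) = 0.04317.
Using z* = 1.645 for 90%, ME = 1.645 × 0.04317 = 0.07101.
p̂₁ − p̂₂ = 0.1687; interval 0.1687 ± 0.07101 gives (0.0977, 0.2397).

(0.0977, 0.2397)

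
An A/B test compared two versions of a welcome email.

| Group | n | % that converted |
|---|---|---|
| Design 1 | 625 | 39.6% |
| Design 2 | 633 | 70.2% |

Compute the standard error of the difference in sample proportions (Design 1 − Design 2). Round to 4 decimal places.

0.0267

SE₁ = √(p̂₁(1−p̂₁)/n₁) = √(0.3960·0.6040/625) = 0.01956; SE₂ = √(0.7020·0.2980/633) = 0.01818.
Independent samples: SE of the difference = √(SE₁² + SE₂²) = √(0.0003825936 + 0.0003305124) = 0.02670.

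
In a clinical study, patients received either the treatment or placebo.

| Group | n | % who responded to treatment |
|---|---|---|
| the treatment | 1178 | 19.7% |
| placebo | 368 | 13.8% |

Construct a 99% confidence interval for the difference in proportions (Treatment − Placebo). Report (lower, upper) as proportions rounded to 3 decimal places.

SE₁ = √(p̂₁(1−p̂₁)/n₁) = √(0.1970·0.8030/1178) = 0.01159; SE₂ = √(0.1380·0.8620/368) = 0.01798.
Independent samples: SE of the difference = √(SE₁² + SE₂²) = √(0.0001343281 + 0.0003232804) = 0.02139.
z* for 99% confidence is 2.576, so the margin of error is 2.576 × 0.02139 = 0.05510.
Point estimate p̂₁ − p̂₂ = 0.1970 − 0.1380 = 0.0590.
0.0590 ± 0.05510 → (0.004, 0.114).

(0.004, 0.114)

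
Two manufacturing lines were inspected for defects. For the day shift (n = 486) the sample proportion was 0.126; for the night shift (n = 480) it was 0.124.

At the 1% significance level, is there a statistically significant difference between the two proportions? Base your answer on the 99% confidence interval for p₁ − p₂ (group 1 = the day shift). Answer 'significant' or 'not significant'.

SE₁ = √(p̂₁(1−p̂₁)/n₁) = √(0.1260·0.8740/486) = 0.01505; SE₂ = √(0.1240·0.8760/480) = 0.01504.
Independent samples: SE of the difference = √(SE₁² + SE₂²) = √(0.0002265025 + 0.0002262016) = 0.02128.
z* for 99% confidence is 2.576, so the margin of error is 2.576 × 0.02128 = 0.05482.
Point estimate p̂₁ − p̂₂ = 0.1260 − 0.1240 = 0.0020.
0.0020 ± 0.05482 → (-0.05282, 0.05682).
The interval (-0.05282, 0.05682) contains 0, so the difference is not significant.

not significant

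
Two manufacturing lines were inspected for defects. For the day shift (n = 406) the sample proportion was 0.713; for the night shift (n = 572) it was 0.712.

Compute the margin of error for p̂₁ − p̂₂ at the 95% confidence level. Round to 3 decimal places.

0.058

The two standard errors are √(0.7130×0.2870/406) = 0.02245 and √(0.7120×0.2880/572) = 0.01893.
Because the samples are independent, SE_diff = √(0.02245² + 0.01893²) = 0.02937.
Using z* = 1.960 for 95%, ME = 1.960 × 0.02937 = 0.05757.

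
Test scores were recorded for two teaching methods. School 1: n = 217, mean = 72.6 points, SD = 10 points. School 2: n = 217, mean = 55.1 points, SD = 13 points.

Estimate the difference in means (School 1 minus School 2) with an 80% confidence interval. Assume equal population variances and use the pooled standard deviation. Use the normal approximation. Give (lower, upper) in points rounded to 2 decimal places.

Pooled variance s_p² = [216·10² + 216·13²] / (217+217−2) = 134.5000, so s_p = 11.5974.
SE_diff = s_p·√(1/n₁ + 1/n₂) = 11.5974·√(1/217 + 1/217) = 1.1134.
z* = 1.282; margin = 1.282 × 1.1134 = 1.4274.
Difference = 72.6 − 55.1 = 17.5000.
17.5000 ± 1.4274 → (16.07, 18.93).

(16.07, 18.93)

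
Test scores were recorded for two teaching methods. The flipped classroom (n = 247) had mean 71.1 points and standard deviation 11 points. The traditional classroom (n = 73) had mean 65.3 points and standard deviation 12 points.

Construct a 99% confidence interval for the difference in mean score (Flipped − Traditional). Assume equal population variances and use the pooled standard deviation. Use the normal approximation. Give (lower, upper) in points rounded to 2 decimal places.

(1.94, 9.66)

Pooled variance s_p² = [246·11² + 72·12²] / (247+73−2) = 126.2075, so s_p = 11.2342.
SE_diff = s_p·√(1/n₁ + 1/n₂) = 11.2342·√(1/247 + 1/73) = 1.4966.
z* = 2.576; margin = 2.576 × 1.4966 = 3.8552.
Difference = 71.1 − 65.3 = 5.8000.
5.8000 ± 3.8552 → (1.94, 9.66).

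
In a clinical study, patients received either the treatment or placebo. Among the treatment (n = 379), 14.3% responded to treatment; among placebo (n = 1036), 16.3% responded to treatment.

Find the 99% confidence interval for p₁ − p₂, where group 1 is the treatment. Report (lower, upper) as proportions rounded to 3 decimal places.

SE₁ = √(p̂₁(1−p̂₁)/n₁) = √(0.1430·0.8570/379) = 0.01798; SE₂ = √(0.1630·0.8370/1036) = 0.01148.
Independent samples: SE of the difference = √(SE₁² + SE₂²) = √(0.0003232804 + 0.0001317904) = 0.02133.
z* for 99% confidence is 2.576, so the margin of error is 2.576 × 0.02133 = 0.05495.
Point estimate p̂₁ − p̂₂ = 0.1430 − 0.1630 = -0.0200.
-0.0200 ± 0.05495 → (-0.075, 0.035).

(-0.075, 0.035)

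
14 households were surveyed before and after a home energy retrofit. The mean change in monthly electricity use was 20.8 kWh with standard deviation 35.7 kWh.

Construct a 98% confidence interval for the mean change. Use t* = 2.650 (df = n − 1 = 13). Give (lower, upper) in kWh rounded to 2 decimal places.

Paired design: SE = s_d/√n = 35.7/√14 = 9.5412.
t* = 2.650; margin of error = 2.650 × 9.5412 = 25.2842.
20.8 ± 25.2842 → (-4.48, 46.08).

(-4.48, 46.08)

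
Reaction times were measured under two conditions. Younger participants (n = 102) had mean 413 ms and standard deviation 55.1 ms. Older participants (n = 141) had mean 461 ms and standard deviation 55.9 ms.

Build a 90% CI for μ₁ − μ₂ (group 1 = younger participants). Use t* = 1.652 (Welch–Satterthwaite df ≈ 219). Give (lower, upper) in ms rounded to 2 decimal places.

(-59.90, -36.10)

Per-group SEs: s₁/√n₁ = 55.1/√102 = 5.4557, s₂/√n₂ = 55.9/√141 = 4.7076.
Unpooled SE of the difference: √(29.76466249 + 22.16149776) = 7.2060.
Margin of error = t* · SE = 1.652 × 7.2060 = 11.9043.
x̄₁ − x̄₂ = 413 − 461 = -48.0000.
CI: -48.0000 ± 11.9043 = (-59.90, -36.10).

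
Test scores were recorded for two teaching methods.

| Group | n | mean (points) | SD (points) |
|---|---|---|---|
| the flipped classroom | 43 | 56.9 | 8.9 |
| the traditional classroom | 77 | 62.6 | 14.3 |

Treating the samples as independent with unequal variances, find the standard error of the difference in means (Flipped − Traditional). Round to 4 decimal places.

2.1208

Per-group SEs: s₁/√n₁ = 8.9/√43 = 1.3572, s₂/√n₂ = 14.3/√77 = 1.6296.
Unpooled SE of the difference: √(1.84199184 + 2.65559616) = 2.1208.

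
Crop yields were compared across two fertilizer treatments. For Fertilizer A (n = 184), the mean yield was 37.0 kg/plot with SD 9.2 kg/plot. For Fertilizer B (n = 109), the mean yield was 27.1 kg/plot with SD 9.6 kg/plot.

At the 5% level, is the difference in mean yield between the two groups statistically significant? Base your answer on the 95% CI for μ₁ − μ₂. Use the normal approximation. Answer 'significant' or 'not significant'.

significant

Standard errors of each mean: 9.2/√184 = 0.6782 and 9.6/√109 = 0.9195.
SE(x̄₁ − x̄₂) = √(0.6782² + 0.9195²) = 1.1426 for independent samples with unequal variances.
With z* = 1.960, the margin is 1.960 × 1.1426 = 2.2395.
x̄₁ − x̄₂ = 37.0 − 27.1 = 9.9000; the interval is 9.9000 ± 2.2395 = (7.6605, 12.1395).
The interval (7.6605, 12.1395) does not contain 0, so the difference is significant.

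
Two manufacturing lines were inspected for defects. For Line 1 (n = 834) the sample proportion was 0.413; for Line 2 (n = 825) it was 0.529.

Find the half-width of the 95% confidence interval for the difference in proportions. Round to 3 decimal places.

0.048

SE₁ = √(p̂₁(1−p̂₁)/n₁) = √(0.4130·0.5870/834) = 0.01705; SE₂ = √(0.5290·0.4710/825) = 0.01738.
Independent samples: SE of the difference = √(SE₁² + SE₂²) = √(0.0002907025 + 0.0003020644) = 0.02435.
z* for 95% confidence is 1.960, so the margin of error is 1.960 × 0.02435 = 0.04773.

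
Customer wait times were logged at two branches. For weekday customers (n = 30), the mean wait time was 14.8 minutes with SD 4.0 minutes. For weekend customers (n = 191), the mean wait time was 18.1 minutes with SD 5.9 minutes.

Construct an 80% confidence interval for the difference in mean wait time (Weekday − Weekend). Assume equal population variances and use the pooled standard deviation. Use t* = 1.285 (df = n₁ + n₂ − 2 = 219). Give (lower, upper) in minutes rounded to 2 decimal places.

s_p = √[((n₁−1)s₁² + (n₂−1)s₂²)/(n₁+n₂−2)] = √[(29·4.0² + 190·5.9²)/219] = 5.6850.
SE = 5.6850·√(1/30 + 1/191) = 1.1165.
With t* = 1.285, margin = 1.285 × 1.1165 = 1.4347.
x̄₁ − x̄₂ = 14.8 − 18.1 = -3.3000; interval -3.3000 ± 1.4347 = (-4.73, -1.87).

(-4.73, -1.87)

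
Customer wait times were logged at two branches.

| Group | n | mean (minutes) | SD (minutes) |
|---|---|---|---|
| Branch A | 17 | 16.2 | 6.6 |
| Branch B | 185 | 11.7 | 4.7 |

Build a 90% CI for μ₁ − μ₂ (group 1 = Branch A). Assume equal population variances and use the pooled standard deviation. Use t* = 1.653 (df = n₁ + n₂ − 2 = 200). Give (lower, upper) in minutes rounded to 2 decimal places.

Pooled variance s_p² = [16·6.6² + 184·4.7²] / (17+185−2) = 23.8076, so s_p = 4.8793.
SE_diff = s_p·√(1/n₁ + 1/n₂) = 4.8793·√(1/17 + 1/185) = 1.2366.
t* = 1.653; margin = 1.653 × 1.2366 = 2.0441.
Difference = 16.2 − 11.7 = 4.5000.
4.5000 ± 2.0441 → (2.46, 6.54).

(2.46, 6.54)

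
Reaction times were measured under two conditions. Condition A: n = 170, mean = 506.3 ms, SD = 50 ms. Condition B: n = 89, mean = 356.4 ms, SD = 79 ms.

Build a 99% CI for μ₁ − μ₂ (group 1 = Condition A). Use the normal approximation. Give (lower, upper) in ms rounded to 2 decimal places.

Standard errors of each mean: 50/√170 = 3.8348 and 79/√89 = 8.3740.
SE(x̄₁ − x̄₂) = √(3.8348² + 8.3740²) = 9.2103 for independent samples with unequal variances.
With z* = 2.576, the margin is 2.576 × 9.2103 = 23.7257.
x̄₁ − x̄₂ = 506.3 − 356.4 = 149.9000; the interval is 149.9000 ± 23.7257 = (126.17, 173.63).

(126.17, 173.63)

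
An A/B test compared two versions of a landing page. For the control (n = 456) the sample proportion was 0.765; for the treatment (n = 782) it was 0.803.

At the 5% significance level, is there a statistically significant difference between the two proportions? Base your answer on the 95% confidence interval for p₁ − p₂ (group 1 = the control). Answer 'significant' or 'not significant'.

not significant

Each SE is √(p̂(1−p̂)/n): √(0.7650·0.2350/456) = 0.01986 and √(0.8030·0.1970/782) = 0.01422.
SE(p̂₁ − p̂₂) = √(SE₁² + SE₂²) = √(0.0003944196 + 0.0002022084) = 0.02443, since the two samples are independent.
At 95% confidence z* = 1.960; margin = 1.960 × 0.02443 = 0.04788.
The difference is 0.7650 − 0.8030 = -0.0380, so the interval is -0.0380 ± 0.04788 = (-0.08588, 0.00988).
The interval (-0.08588, 0.00988) contains 0, so the difference is not significant.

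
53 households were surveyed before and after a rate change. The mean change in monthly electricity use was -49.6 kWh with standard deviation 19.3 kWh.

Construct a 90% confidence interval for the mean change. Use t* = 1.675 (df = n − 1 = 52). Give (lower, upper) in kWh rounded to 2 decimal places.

Paired design: SE = s_d/√n = 19.3/√53 = 2.6511.
t* = 1.675; margin of error = 1.675 × 2.6511 = 4.4406.
-49.6 ± 4.4406 → (-54.04, -45.16).

(-54.04, -45.16)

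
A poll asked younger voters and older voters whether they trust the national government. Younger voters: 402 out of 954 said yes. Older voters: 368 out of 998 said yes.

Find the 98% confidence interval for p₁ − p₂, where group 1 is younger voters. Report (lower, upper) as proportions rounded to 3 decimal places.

(0.001, 0.104)

Sample proportions: 402/954 = 0.4214, 368/998 = 0.3687.
Each SE is √(p̂(1−p̂)/n): √(0.4214·0.5786/954) = 0.01599 and √(0.3687·0.6313/998) = 0.01527.
SE(p̂₁ − p̂₂) = √(SE₁² + SE₂²) = √(0.0002556801 + 0.0002331729) = 0.02211, since the two samples are independent.
At 98% confidence z* = 2.326; margin = 2.326 × 0.02211 = 0.05143.
The difference is 0.4214 − 0.3687 = 0.0527, so the interval is 0.0527 ± 0.05143 = (0.001, 0.104).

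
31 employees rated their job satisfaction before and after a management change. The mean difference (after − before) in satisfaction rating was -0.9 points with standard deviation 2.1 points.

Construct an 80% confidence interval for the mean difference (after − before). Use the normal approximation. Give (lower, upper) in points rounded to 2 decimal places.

(-1.38, -0.42)

This is a matched-pairs design, so SE = s_d/√n = 2.1/√31 = 0.3772.
Margin = 1.282 × 0.3772 = 0.4836; the interval is -0.9 ± 0.4836 = (-1.38, -0.42).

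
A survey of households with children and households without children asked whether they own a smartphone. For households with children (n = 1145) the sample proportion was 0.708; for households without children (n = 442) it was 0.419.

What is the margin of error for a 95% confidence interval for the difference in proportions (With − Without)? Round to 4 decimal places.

Each SE is √(p̂(1−p̂)/n): √(0.7080·0.2920/1145) = 0.01344 and √(0.4190·0.5810/442) = 0.02347.
SE(p̂₁ − p̂₂) = √(SE₁² + SE₂²) = √(0.0001806336 + 0.0005508409) = 0.02705, since the two samples are independent.
At 95% confidence z* = 1.960; margin = 1.960 × 0.02705 = 0.05302.

0.0530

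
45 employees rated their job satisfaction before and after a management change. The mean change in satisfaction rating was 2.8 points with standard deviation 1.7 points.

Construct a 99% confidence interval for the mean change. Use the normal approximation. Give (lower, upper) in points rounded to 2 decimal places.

(2.15, 3.45)

Paired design: SE = s_d/√n = 1.7/√45 = 0.2534.
z* = 2.576; margin of error = 2.576 × 0.2534 = 0.6528.
2.8 ± 0.6528 → (2.15, 3.45).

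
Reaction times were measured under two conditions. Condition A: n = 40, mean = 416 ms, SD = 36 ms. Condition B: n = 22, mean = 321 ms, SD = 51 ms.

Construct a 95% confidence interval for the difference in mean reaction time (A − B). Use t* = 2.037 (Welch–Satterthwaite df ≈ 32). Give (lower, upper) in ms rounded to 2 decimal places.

SE₁ = s₁/√n₁ = 36/√40 = 5.6921; SE₂ = 51/√22 = 10.8732.
Independent samples, unequal variances: SE_diff = √(SE₁² + SE₂²) = √(32.40000241 + 118.22647824) = 12.2730.
t* = 2.037, so margin of error = 2.037 × 12.2730 = 25.0001.
Difference in means = 416 − 321 = 95.0000.
95.0000 ± 25.0001 → (70.00, 120.00).

(70.00, 120.00)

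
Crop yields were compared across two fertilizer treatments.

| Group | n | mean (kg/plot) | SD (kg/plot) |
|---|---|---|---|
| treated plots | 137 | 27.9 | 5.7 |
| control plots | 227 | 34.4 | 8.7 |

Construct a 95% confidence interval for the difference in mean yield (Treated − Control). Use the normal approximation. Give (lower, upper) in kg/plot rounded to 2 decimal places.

(-7.98, -5.02)

Per-group SEs: s₁/√n₁ = 5.7/√137 = 0.4870, s₂/√n₂ = 8.7/√227 = 0.5774.
Unpooled SE of the difference: √(0.237169 + 0.33339076) = 0.7554.
Margin of error = z* · SE = 1.960 × 0.7554 = 1.4806.
x̄₁ − x̄₂ = 27.9 − 34.4 = -6.5000.
CI: -6.5000 ± 1.4806 = (-7.98, -5.02).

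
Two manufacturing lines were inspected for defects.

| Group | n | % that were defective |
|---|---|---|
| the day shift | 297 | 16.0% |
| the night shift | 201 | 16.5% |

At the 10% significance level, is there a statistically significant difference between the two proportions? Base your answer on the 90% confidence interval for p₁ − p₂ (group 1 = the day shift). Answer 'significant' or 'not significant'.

not significant

SE₁ = √(p̂₁(1−p̂₁)/n₁) = √(0.1600·0.8400/297) = 0.02127; SE₂ = √(0.1650·0.8350/201) = 0.02618.
Independent samples: SE of the difference = √(SE₁² + SE₂²) = √(0.0004524129 + 0.0006853924) = 0.03373.
z* for 90% confidence is 1.645, so the margin of error is 1.645 × 0.03373 = 0.05549.
Point estimate p̂₁ − p̂₂ = 0.1600 − 0.1650 = -0.0050.
-0.0050 ± 0.05549 → (-0.06049, 0.05049).
The interval (-0.06049, 0.05049) contains 0, so the difference is not significant.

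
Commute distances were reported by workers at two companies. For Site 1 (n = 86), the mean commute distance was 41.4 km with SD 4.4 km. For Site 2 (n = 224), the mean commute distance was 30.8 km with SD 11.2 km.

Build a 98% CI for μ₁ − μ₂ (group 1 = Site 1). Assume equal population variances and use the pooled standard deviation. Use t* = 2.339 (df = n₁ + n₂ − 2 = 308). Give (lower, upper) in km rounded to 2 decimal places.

(7.69, 13.51)

s_p = √[((n₁−1)s₁² + (n₂−1)s₂²)/(n₁+n₂−2)] = √[(85·4.4² + 223·11.2²)/308] = 9.8064.
SE = 9.8064·√(1/86 + 1/224) = 1.2440.
With t* = 2.339, margin = 2.339 × 1.2440 = 2.9097.
x̄₁ − x̄₂ = 41.4 − 30.8 = 10.6000; interval 10.6000 ± 2.9097 = (7.69, 13.51).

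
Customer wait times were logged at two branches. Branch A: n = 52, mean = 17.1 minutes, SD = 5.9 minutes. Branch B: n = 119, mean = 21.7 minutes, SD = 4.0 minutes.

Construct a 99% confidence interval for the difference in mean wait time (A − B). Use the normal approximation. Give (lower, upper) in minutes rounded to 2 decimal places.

Per-group SEs: s₁/√n₁ = 5.9/√52 = 0.8182, s₂/√n₂ = 4.0/√119 = 0.3667.
Unpooled SE of the difference: √(0.66945124 + 0.13446889) = 0.8966.
Margin of error = z* · SE = 2.576 × 0.8966 = 2.3096.
x̄₁ − x̄₂ = 17.1 − 21.7 = -4.6000.
CI: -4.6000 ± 2.3096 = (-6.91, -2.29).

(-6.91, -2.29)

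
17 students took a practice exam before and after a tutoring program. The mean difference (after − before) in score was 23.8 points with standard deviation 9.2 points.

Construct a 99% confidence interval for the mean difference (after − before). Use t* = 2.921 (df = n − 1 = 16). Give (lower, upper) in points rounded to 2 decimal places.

This is a matched-pairs design, so SE = s_d/√n = 9.2/√17 = 2.2313.
Margin = 2.921 × 2.2313 = 6.5176; the interval is 23.8 ± 6.5176 = (17.28, 30.32).

(17.28, 30.32)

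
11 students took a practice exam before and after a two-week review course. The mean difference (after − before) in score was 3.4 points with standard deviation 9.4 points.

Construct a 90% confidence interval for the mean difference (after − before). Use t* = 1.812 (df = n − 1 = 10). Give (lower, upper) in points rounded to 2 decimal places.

(-1.74, 8.54)

Paired design: SE = s_d/√n = 9.4/√11 = 2.8342.
t* = 1.812; margin of error = 1.812 × 2.8342 = 5.1356.
3.4 ± 5.1356 → (-1.74, 8.54).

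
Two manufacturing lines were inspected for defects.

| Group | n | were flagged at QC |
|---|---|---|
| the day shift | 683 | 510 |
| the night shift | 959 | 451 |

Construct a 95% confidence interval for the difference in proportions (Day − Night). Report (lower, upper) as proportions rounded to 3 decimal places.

Sample proportions: 510/683 = 0.7467, 451/959 = 0.4703.
Each SE is √(p̂(1−p̂)/n): √(0.7467·0.2533/683) = 0.01664 and √(0.4703·0.5297/959) = 0.01612.
SE(p̂₁ − p̂₂) = √(SE₁² + SE₂²) = √(0.0002768896 + 0.0002598544) = 0.02317, since the two samples are independent.
At 95% confidence z* = 1.960; margin = 1.960 × 0.02317 = 0.04541.
The difference is 0.7467 − 0.4703 = 0.2764, so the interval is 0.2764 ± 0.04541 = (0.231, 0.322).

(0.231, 0.322)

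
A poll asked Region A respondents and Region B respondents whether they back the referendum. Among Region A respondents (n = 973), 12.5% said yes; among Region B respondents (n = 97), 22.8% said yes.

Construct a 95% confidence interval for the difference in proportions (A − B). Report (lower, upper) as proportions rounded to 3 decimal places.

SE₁ = √(p̂₁(1−p̂₁)/n₁) = √(0.1250·0.8750/973) = 0.01060; SE₂ = √(0.2280·0.7720/97) = 0.04260.
Independent samples: SE of the difference = √(SE₁² + SE₂²) = √(0.00011236 + 0.00181476) = 0.04390.
z* for 95% confidence is 1.960, so the margin of error is 1.960 × 0.04390 = 0.08604.
Point estimate p̂₁ − p̂₂ = 0.1250 − 0.2280 = -0.1030.
-0.1030 ± 0.08604 → (-0.189, -0.017).

(-0.189, -0.017)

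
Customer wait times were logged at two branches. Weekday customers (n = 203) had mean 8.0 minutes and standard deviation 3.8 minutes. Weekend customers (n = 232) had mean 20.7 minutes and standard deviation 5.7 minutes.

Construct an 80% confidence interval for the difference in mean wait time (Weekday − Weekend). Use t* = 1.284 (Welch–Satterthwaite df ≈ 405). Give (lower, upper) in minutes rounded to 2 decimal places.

(-13.29, -12.11)

Standard errors of each mean: 3.8/√203 = 0.2667 and 5.7/√232 = 0.3742.
SE(x̄₁ − x̄₂) = √(0.2667² + 0.3742²) = 0.4595 for independent samples with unequal variances.
With t* = 1.284, the margin is 1.284 × 0.4595 = 0.5900.
x̄₁ − x̄₂ = 8.0 − 20.7 = -12.7000; the interval is -12.7000 ± 0.5900 = (-13.29, -12.11).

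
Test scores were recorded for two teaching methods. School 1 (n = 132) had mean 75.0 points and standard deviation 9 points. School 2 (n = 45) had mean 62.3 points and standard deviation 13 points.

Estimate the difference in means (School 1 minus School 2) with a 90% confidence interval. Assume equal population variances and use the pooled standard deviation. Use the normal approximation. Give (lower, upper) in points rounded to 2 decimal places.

(9.82, 15.58)

s_p = √[((n₁−1)s₁² + (n₂−1)s₂²)/(n₁+n₂−2)] = √[(131·9² + 44·13²)/175] = 10.1551.
SE = 10.1551·√(1/132 + 1/45) = 1.7530.
With z* = 1.645, margin = 1.645 × 1.7530 = 2.8837.
x̄₁ − x̄₂ = 75.0 − 62.3 = 12.7000; interval 12.7000 ± 2.8837 = (9.82, 15.58).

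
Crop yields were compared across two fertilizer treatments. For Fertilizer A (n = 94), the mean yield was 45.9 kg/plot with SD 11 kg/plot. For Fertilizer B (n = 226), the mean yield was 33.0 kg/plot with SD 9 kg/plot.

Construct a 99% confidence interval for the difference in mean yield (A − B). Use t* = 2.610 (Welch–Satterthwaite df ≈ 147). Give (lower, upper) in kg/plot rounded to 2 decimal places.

(9.55, 16.25)

SE₁ = s₁/√n₁ = 11/√94 = 1.1346; SE₂ = 9/√226 = 0.5987.
Independent samples, unequal variances: SE_diff = √(SE₁² + SE₂²) = √(1.28731716 + 0.35844169) = 1.2829.
t* = 2.610, so margin of error = 2.610 × 1.2829 = 3.3484.
Difference in means = 45.9 − 33.0 = 12.9000.
12.9000 ± 3.3484 → (9.55, 16.25).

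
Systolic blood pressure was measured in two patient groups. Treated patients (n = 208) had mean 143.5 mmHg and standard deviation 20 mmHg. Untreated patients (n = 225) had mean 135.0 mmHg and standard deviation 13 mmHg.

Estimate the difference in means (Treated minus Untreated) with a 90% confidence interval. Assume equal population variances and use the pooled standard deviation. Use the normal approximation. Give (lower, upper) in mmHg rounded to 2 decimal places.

s_p = √[((n₁−1)s₁² + (n₂−1)s₂²)/(n₁+n₂−2)] = √[(207·20² + 224·13²)/431] = 16.7315.
SE = 16.7315·√(1/208 + 1/225) = 1.6094.
With z* = 1.645, margin = 1.645 × 1.6094 = 2.6475.
x̄₁ − x̄₂ = 143.5 − 135.0 = 8.5000; interval 8.5000 ± 2.6475 = (5.85, 11.15).

(5.85, 11.15)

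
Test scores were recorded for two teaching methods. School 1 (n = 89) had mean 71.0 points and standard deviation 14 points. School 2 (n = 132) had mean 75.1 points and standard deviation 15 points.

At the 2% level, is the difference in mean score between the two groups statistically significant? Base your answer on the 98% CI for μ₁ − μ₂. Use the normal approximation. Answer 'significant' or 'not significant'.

SE₁ = s₁/√n₁ = 14/√89 = 1.4840; SE₂ = 15/√132 = 1.3056.
Independent samples, unequal variances: SE_diff = √(SE₁² + SE₂²) = √(2.202256 + 1.70459136) = 1.9766.
z* = 2.326, so margin of error = 2.326 × 1.9766 = 4.5976.
Difference in means = 71.0 − 75.1 = -4.1000.
-4.1000 ± 4.5976 → (-8.6976, 0.4976).
The interval (-8.6976, 0.4976) contains 0, so the difference is not significant.

not significant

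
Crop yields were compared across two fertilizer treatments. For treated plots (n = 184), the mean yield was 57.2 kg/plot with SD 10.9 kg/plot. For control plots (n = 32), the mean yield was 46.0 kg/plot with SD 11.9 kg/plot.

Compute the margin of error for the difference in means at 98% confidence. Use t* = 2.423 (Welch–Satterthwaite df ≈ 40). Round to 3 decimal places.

Standard errors of each mean: 10.9/√184 = 0.8036 and 11.9/√32 = 2.1036.
SE(x̄₁ − x̄₂) = √(0.8036² + 2.1036²) = 2.2519 for independent samples with unequal variances.
With t* = 2.423, the margin is 2.423 × 2.2519 = 5.4564.

5.456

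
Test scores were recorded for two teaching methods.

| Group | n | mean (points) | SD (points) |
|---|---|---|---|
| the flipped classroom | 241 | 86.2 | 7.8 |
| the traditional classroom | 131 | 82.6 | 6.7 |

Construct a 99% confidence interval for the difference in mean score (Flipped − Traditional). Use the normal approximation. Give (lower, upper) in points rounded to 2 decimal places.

(1.61, 5.59)

SE₁ = s₁/√n₁ = 7.8/√241 = 0.5024; SE₂ = 6.7/√131 = 0.5854.
Independent samples, unequal variances: SE_diff = √(SE₁² + SE₂²) = √(0.25240576 + 0.34269316) = 0.7714.
z* = 2.576, so margin of error = 2.576 × 0.7714 = 1.9871.
Difference in means = 86.2 − 82.6 = 3.6000.
3.6000 ± 1.9871 → (1.61, 5.59).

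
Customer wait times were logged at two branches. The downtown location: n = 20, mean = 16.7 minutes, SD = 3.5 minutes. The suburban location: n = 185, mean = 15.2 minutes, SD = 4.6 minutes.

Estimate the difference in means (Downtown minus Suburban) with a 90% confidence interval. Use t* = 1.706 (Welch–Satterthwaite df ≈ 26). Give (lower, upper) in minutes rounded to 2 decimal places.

(0.05, 2.95)

SE₁ = s₁/√n₁ = 3.5/√20 = 0.7826; SE₂ = 4.6/√185 = 0.3382.
Independent samples, unequal variances: SE_diff = √(SE₁² + SE₂²) = √(0.61246276 + 0.11437924) = 0.8526.
t* = 1.706, so margin of error = 1.706 × 0.8526 = 1.4545.
Difference in means = 16.7 − 15.2 = 1.5000.
1.5000 ± 1.4545 → (0.05, 2.95).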